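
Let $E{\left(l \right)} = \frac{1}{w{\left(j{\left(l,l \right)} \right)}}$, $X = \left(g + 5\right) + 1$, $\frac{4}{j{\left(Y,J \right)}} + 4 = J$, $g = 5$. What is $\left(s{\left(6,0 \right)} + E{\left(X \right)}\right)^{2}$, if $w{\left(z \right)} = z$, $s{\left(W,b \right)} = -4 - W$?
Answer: $\frac{1089}{16} \approx 68.063$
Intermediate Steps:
$j{\left(Y,J \right)} = \frac{4}{-4 + J}$
$X = 11$ ($X = \left(5 + 5\right) + 1 = 10 + 1 = 11$)
$E{\left(l \right)} = -1 + \frac{l}{4}$ ($E{\left(l \right)} = \frac{1}{4 \frac{1}{-4 + l}} = -1 + \frac{l}{4}$)
$\left(s{\left(6,0 \right)} + E{\left(X \right)}\right)^{2} = \left(\left(-4 - 6\right) + \left(-1 + \frac{1}{4} \cdot 11\right)\right)^{2} = \left(\left(-4 - 6\right) + \left(-1 + \frac{11}{4}\right)\right)^{2} = \left(-10 + \frac{7}{4}\right)^{2} = \left(- \frac{33}{4}\right)^{2} = \frac{1089}{16}$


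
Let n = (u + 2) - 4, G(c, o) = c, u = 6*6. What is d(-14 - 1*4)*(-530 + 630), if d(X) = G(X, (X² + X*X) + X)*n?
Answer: -61200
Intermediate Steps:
u = 36
n = 34 (n = (36 + 2) - 4 = 38 - 4 = 34)
d(X) = 34*X (d(X) = X*34 = 34*X)
d(-14 - 1*4)*(-530 + 630) = (34*(-14 - 1*4))*(-530 + 630) = (34*(-14 - 4))*100 = (34*(-18))*100 = -612*100 = -61200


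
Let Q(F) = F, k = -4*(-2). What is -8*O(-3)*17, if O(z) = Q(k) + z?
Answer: -680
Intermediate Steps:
k = 8
O(z) = 8 + z
-8*O(-3)*17 = -8*(8 - 3)*17 = -8*5*17 = -40*17 = -680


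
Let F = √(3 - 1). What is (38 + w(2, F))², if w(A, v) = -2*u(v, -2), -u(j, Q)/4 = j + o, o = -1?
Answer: 1028 + 480*√2 ≈ 1706.8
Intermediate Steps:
u(j, Q) = 4 - 4*j (u(j, Q) = -4*(j - 1) = -4*(-1 + j) = 4 - 4*j)
F = √2 ≈ 1.4142
w(A, v) = -8 + 8*v (w(A, v) = -2*(4 - 4*v) = -8 + 8*v)
(38 + w(2, F))² = (38 + (-8 + 8*√2))² = (30 + 8*√2)²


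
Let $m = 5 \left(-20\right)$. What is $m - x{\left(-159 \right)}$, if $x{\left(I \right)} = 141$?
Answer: $-241$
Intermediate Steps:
$m = -100$
$m - x{\left(-159 \right)} = -100 - 141 = -241$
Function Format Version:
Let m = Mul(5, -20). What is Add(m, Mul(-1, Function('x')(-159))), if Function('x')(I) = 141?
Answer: -241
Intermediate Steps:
m = -100
Add(m, Mul(-1, Function('x')(-159))) = Add(-100, Mul(-1, 141)) = Add(-100, -141) = -241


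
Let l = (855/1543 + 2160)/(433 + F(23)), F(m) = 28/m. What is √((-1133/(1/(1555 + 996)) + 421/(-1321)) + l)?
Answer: 3*I*√14786392728544539402285939/6785510687 ≈ 1700.1*I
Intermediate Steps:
l = 25558635/5136647 (l = (855/1543 + 2160)/(433 + 28/23) = 3333735/(1543*(9987/23)) = (3333735/1543)*(23/9987) = 25558635/5136647 ≈ 4.9757)
√((-1133/(1/(1555 + 996)) + 421/(-1321)) + l) = √((-1133/(1/(1555 + 996)) + 421/(-1321)) + 25558635/5136647) = √((-1133/(1/2551) + 421*(-1/1321)) + 25558635/5136647) = √((-1133/1/2551 - 421/1321) + 25558635/5136647) = √((-1133*2551 - 421/1321) + 25558635/5136647) = √((-2890283 - 421/1321) + 25558635/5136647) = √(-3818064264/1321 + 25558635/5136647) = √(-19612014584525973/6785510687) = 3*I*√14786392728544539402285939/6785510687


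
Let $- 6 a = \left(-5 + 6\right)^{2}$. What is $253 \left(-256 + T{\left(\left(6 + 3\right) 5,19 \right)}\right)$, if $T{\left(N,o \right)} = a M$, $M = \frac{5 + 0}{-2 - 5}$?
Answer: $- \frac{2718991}{42} \approx -64738.0$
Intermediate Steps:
$a = - \frac{1}{6}$ ($a = - \frac{\left(-5 + 6\right)^{2}}{6} = - \frac{1^{2}}{6} = \left(- \frac{1}{6}\right) 1 = - \frac{1}{6} \approx -0.16667$)
$M = - \frac{5}{7}$ ($M = \frac{5}{-2 - 5} = \frac{5}{-7} = 5 \left(- \frac{1}{7}\right) = - \frac{5}{7} \approx -0.71429$)
$T{\left(N,o \right)} = \frac{5}{42}$ ($T{\left(N,o \right)} = \left(- \frac{1}{6}\right) \left(- \frac{5}{7}\right) = \frac{5}{42}$)
$253 \left(-256 + T{\left(\left(6 + 3\right) 5,19 \right)}\right) = 253 \left(-256 + \frac{5}{42}\right) = 253 \left(- \frac{10747}{42}\right) = - \frac{2718991}{42}$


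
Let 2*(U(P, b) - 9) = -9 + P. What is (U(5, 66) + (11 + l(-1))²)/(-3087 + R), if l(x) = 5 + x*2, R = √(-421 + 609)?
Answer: -626661/9529381 - 406*√47/9529381 ≈ -0.066053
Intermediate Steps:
R = 2*√47 (R = √188 = 2*√47 ≈ 13.711)
l(x) = 5 + 2*x
U(P, b) = 9/2 + P/2 (U(P, b) = 9 + (-9 + P)/2 = 9 + (-9/2 + P/2) = 9/2 + P/2)
(U(5, 66) + (11 + l(-1))²)/(-3087 + R) = ((9/2 + (½)*5) + (11 + (5 + 2*(-1)))²)/(-3087 + 2*√47) = ((9/2 + 5/2) + (11 + (5 - 2))²)/(-3087 + 2*√47) = (7 + (11 + 3)²)/(-3087 + 2*√47) = (7 + 14²)/(-3087 + 2*√47) = (7 + 196)/(-3087 + 2*√47) = 203/(-3087 + 2*√47)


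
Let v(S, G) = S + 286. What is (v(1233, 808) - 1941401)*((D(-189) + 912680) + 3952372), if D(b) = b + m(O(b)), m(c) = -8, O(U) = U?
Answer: -9437244647110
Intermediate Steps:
v(S, G) = 286 + S
D(b) = -8 + b (D(b) = b - 8 = -8 + b)
(v(1233, 808) - 1941401)*((D(-189) + 912680) + 3952372) = ((286 + 1233) - 1941401)*(((-8 - 189) + 912680) + 3952372) = (1519 - 1941401)*((-197 + 912680) + 3952372) = -1939882*(912483 + 3952372) = -1939882*4864855 = -9437244647110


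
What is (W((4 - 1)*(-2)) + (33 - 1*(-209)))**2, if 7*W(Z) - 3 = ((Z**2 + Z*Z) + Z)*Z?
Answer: 1692601/49 ≈ 34543.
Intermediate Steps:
W(Z) = 3/7 + Z*(Z + 2*Z**2)/7 (W(Z) = 3/7 + (((Z**2 + Z*Z) + Z)*Z)/7 = 3/7 + (((Z**2 + Z**2) + Z)*Z)/7 = 3/7 + ((2*Z**2 + Z)*Z)/7 = 3/7 + ((Z + 2*Z**2)*Z)/7 = 3/7 + (Z*(Z + 2*Z**2))/7 = 3/7 + Z*(Z + 2*Z**2)/7)
(W((4 - 1)*(-2)) + (33 - 1*(-209)))**2 = ((3/7 + ((4 - 1)*(-2))**2/7 + 2*((4 - 1)*(-2))**3/7) + (33 - 1*(-209)))**2 = ((3/7 + (3*(-2))**2/7 + 2*(3*(-2))**3/7) + (33 + 209))**2 = ((3/7 + (1/7)*(-6)**2 + (2/7)*(-6)**3) + 242)**2 = ((3/7 + (1/7)*36 + (2/7)*(-216)) + 242)**2 = ((3/7 + 36/7 - 432/7) + 242)**2 = (-393/7 + 242)**2 = (1301/7)**2 = 1692601/49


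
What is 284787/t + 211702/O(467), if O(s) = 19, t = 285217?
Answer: 60386420287/5419123 ≈ 11143.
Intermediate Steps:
284787/t + 211702/O(467) = 284787/285217 + 211702/19 = 60386420287/5419123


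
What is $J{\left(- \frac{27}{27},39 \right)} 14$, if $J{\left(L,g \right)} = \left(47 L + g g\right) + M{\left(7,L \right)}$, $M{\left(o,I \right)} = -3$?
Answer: $20594$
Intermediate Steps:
$J{\left(L,g \right)} = -3 + g^{2} + 47 L$ ($J{\left(L,g \right)} = \left(47 L + g g\right) - 3 = \left(47 L + g^{2}\right) - 3 = \left(g^{2} + 47 L\right) - 3 = -3 + g^{2} + 47 L$)
$J{\left(- \frac{27}{27},39 \right)} 14 = \left(-3 + 39^{2} + 47 \left(- \frac{27}{27}\right)\right) 14 = \left(-3 + 1521 + 47 \left(\left(-27\right) \frac{1}{27}\right)\right) 14 = \left(-3 + 1521 + 47 \left(-1\right)\right) 14 = \left(-3 + 1521 - 47\right) 14 = 1471 \cdot 14 = 20594$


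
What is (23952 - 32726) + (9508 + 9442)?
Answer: 10176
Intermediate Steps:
(23952 - 32726) + (9508 + 9442) = -8774 + 18950 = 10176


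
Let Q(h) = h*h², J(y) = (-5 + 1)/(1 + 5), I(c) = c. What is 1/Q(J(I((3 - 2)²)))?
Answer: -27/8 ≈ -3.3750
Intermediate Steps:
J(y) = -⅔ (J(y) = -4/6 = -4*⅙ = -⅔)
Q(h) = h³
1/Q(J(I((3 - 2)²))) = 1/((-⅔)³) = 1/(-8/27) = -27/8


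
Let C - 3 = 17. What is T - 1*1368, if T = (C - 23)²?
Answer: -1359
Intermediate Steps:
C = 20 (C = 3 + 17 = 20)
T = 9 (T = (20 - 23)² = (-3)² = 9)
T - 1*1368 = 9 - 1*1368 = 9 - 1368 = -1359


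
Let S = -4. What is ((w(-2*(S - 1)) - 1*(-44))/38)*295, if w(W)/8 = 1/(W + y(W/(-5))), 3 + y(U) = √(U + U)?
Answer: 352230/1007 - 2360*I/1007 ≈ 349.78 - 2.3436*I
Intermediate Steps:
y(U) = -3 + √2*√U (y(U) = -3 + √(U + U) = -3 + √(2*U) = -3 + √2*√U)
w(W) = 8/(-3 + W + √10*√(-W)/5) (w(W) = 8/(W + (-3 + √2*√(W/(-5)))) = 8/(W + (-3 + √2*√(W*(-⅕)))) = 8/(W + (-3 + √2*√(-W/5))) = 8/(W + (-3 + √2*(√5*√(-W)/5))) = 8/(W + (-3 + √10*√(-W)/5)) = 8/(-3 + W + √10*√(-W)/5))
((w(-2*(S - 1)) - 1*(-44))/38)*295 = ((40/(-15 + 5*(-2*(-4 - 1)) + √10*√(-(-2)*(-4 - 1))) - 1*(-44))/38)*295 = ((40/(-15 + 5*(-2*(-5)) + √10*√(-(-2)*(-5))) + 44)*(1/38))*295 = ((40/(-15 + 5*10 + √10*√(-1*10)) + 44)*(1/38))*295 = ((40/(-15 + 50 + √10*√(-10)) + 44)*(1/38))*295 = ((40/(-15 + 50 + √10*(I*√10)) + 44)*(1/38))*295 = ((40/(-15 + 50 + 10*I) + 44)*(1/38))*295 = ((40/(35 + 10*I) + 44)*(1/38))*295 = ((40*((35 - 10*I)/1325) + 44)*(1/38))*295 = ((8*(35 - 10*I)/265 + 44)*(1/38))*295 = ((44 + 8*(35 - 10*I)/265)*(1/38))*295 = (22/19 + 4*(35 - 10*I)/5035)*295 = 6490/19 + 236*(35 - 10*I)/1007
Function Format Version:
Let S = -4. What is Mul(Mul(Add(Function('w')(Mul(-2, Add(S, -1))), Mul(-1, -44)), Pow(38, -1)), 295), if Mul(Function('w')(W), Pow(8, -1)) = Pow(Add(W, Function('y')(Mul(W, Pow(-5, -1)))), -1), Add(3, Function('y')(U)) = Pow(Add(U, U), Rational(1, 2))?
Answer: Add(Rational(352230, 1007), Mul(Rational(-2360, 1007), I)) ≈ Add(349.78, Mul(-2.3436, I))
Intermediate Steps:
Function('y')(U) = Add(-3, Mul(Pow(2, Rational(1, 2)), Pow(U, Rational(1, 2)))) (Function('y')(U) = Add(-3, Pow(Add(U, U), Rational(1, 2))) = Add(-3, Pow(Mul(2, U), Rational(1, 2))) = Add(-3, Mul(Pow(2, Rational(1, 2)), Pow(U, Rational(1, 2)))))
Function('w')(W) = Mul(8, Pow(Add(-3, W, Mul(Rational(1, 5), Pow(10, Rational(1, 2)), Pow(Mul(-1, W), Rational(1, 2)))), -1)) (Function('w')(W) = Mul(8, Pow(Add(W, Add(-3, Mul(Pow(2, Rational(1, 2)), Pow(Mul(W, Pow(-5, -1)), Rational(1, 2))))), -1)) = Mul(8, Pow(Add(W, Add(-3, Mul(Pow(2, Rational(1, 2)), Pow(Mul(W, Rational(-1, 5)), Rational(1, 2))))), -1)) = Mul(8, Pow(Add(W, Add(-3, Mul(Pow(2, Rational(1, 2)), Pow(Mul(Rational(-1, 5), W), Rational(1, 2))))), -1)) = Mul(8, Pow(Add(W, Add(-3, Mul(Pow(2, Rational(1, 2)), Mul(Rational(1, 5), Pow(5, Rational(1, 2)), Pow(Mul(-1, W), Rational(1, 2)))))), -1)) = Mul(8, Pow(Add(W, Add(-3, Mul(Rational(1, 5), Pow(10, Rational(1, 2)), Pow(Mul(-1, W), Rational(1, 2))))), -1)) = Mul(8, Pow(Add(-3, W, Mul(Rational(1, 5), Pow(10, Rational(1, 2)), Pow(Mul(-1, W), Rational(1, 2)))), -1)))
Mul(Mul(Add(Function('w')(Mul(-2, Add(S, -1))), Mul(-1, -44)), Pow(38, -1)), 295) = Mul(Mul(Add(Mul(40, Pow(Add(-15, Mul(5, Mul(-2, Add(-4, -1))), Mul(Pow(10, Rational(1, 2)), Pow(Mul(-1, Mul(-2, Add(-4, -1))), Rational(1, 2)))), -1)), Mul(-1, -44)), Pow(38, -1)), 295) = Mul(Mul(Add(Mul(40, Pow(Add(-15, Mul(5, Mul(-2, -5)), Mul(Pow(10, Rational(1, 2)), Pow(Mul(-1, Mul(-2, -5)), Rational(1, 2)))), -1)), 44), Rational(1, 38)), 295) = Mul(Mul(Add(Mul(40, Pow(Add(-15, Mul(5, 10), Mul(Pow(10, Rational(1, 2)), Pow(Mul(-1, 10), Rational(1, 2)))), -1)), 44), Rational(1, 38)), 295) = Mul(Mul(Add(Mul(40, Pow(Add(-15, 50, Mul(Pow(10, Rational(1, 2)), Pow(-10, Rational(1, 2)))), -1)), 44), Rational(1, 38)), 295) = Mul(Mul(Add(Mul(40, Pow(Add(-15, 50, Mul(Pow(10, Rational(1, 2)), Mul(I, Pow(10, Rational(1, 2))))), -1)), 44), Rational(1, 38)), 295) = Mul(Mul(Add(Mul(40, Pow(Add(-15, 50, Mul(10, I)), -1)), 44), Rational(1, 38)), 295) = Mul(Mul(Add(Mul(40, Pow(Add(35, Mul(10, I)), -1)), 44), Rational(1, 38)), 295) = Mul(Mul(Add(Mul(40, Mul(Rational(1, 1325), Add(35, Mul(-10, I)))), 44), Rational(1, 38)), 295) = Mul(Mul(Add(Mul(Rational(8, 265), Add(35, Mul(-10, I))), 44), Rational(1, 38)), 295) = Mul(Mul(Add(44, Mul(Rational(8, 265), Add(35, Mul(-10, I)))), Rational(1, 38)), 295) = Mul(Add(Rational(22, 19), Mul(Rational(4, 5035), Add(35, Mul(-10, I)))), 295) = Add(Rational(6490, 19), Mul(Rational(236, 1007), Add(35, Mul(-10, I))))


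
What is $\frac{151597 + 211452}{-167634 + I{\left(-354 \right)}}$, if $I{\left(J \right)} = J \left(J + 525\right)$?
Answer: $- \frac{363049}{228168} \approx -1.5911$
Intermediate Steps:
$I{\left(J \right)} = J \left(525 + J\right)$
$\frac{151597 + 211452}{-167634 + I{\left(-354 \right)}} = \frac{151597 + 211452}{-167634 - 354 \left(525 - 354\right)} = \frac{363049}{-167634 - 60534} = \frac{363049}{-228168} = 363049 \left(- \frac{1}{228168}\right) = - \frac{363049}{228168}$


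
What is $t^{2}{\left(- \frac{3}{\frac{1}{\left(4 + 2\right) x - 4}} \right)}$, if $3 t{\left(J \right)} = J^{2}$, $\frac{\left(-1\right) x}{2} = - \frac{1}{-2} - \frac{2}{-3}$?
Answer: $944784$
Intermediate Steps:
$x = - \frac{7}{3}$ ($x = - 2 \left(- \frac{1}{-2} - \frac{2}{-3}\right) = - 2 \left(\left(-1\right) \left(- \frac{1}{2}\right) - - \frac{2}{3}\right) = - 2 \left(\frac{1}{2} + \frac{2}{3}\right) = \left(-2\right) \frac{7}{6} = - \frac{7}{3} \approx -2.3333$)
$t{\left(J \right)} = \frac{J^{2}}{3}$
$t^{2}{\left(- \frac{3}{\frac{1}{\left(4 + 2\right) x - 4}} \right)} = \left(\frac{\left(- \frac{3}{\frac{1}{\left(4 + 2\right) \left(- \frac{7}{3}\right) - 4}}\right)^{2}}{3}\right)^{2} = \left(\frac{\left(- \frac{3}{\frac{1}{6 \left(- \frac{7}{3}\right) - 4}}\right)^{2}}{3}\right)^{2} = \left(\frac{\left(- \frac{3}{\frac{1}{-14 - 4}}\right)^{2}}{3}\right)^{2} = \left(\frac{\left(- \frac{3}{\frac{1}{-18}}\right)^{2}}{3}\right)^{2} = \left(\frac{\left(- \frac{3}{- \frac{1}{18}}\right)^{2}}{3}\right)^{2} = \left(\frac{\left(\left(-3\right) \left(-18\right)\right)^{2}}{3}\right)^{2} = \left(\frac{54^{2}}{3}\right)^{2} = \left(\frac{1}{3} \cdot 2916\right)^{2} = 972^{2} = 944784$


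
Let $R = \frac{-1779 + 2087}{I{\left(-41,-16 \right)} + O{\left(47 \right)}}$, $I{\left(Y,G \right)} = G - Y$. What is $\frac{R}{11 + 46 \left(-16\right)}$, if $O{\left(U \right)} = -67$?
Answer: $\frac{22}{2175} \approx 0.010115$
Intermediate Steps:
$R = - \frac{22}{3}$ ($R = \frac{-1779 + 2087}{\left(-16 - -41\right) - 67} = \frac{308}{\left(-16 + 41\right) - 67} = \frac{308}{25 - 67} = \frac{308}{-42} = 308 \left(- \frac{1}{42}\right) = - \frac{22}{3} \approx -7.3333$)
$\frac{R}{11 + 46 \left(-16\right)} = - \frac{22}{3 \left(11 + 46 \left(-16\right)\right)} = - \frac{22}{3 \left(11 - 736\right)} = - \frac{22}{3 \left(-725\right)} = \left(- \frac{22}{3}\right) \left(- \frac{1}{725}\right) = \frac{22}{2175}$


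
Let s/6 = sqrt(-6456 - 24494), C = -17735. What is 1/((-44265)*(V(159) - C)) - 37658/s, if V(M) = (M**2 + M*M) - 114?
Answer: -1/3018120495 + 18829*I*sqrt(1238)/18570 ≈ -3.3133e-10 + 35.676*I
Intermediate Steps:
V(M) = -114 + 2*M**2 (V(M) = (M**2 + M**2) - 114 = 2*M**2 - 114 = -114 + 2*M**2)
s = 30*I*sqrt(1238) (s = 6*sqrt(-6456 - 24494) = 6*sqrt(-30950) = 6*(5*I*sqrt(1238)) = 30*I*sqrt(1238) ≈ 1055.6*I)
1/((-44265)*(V(159) - C)) - 37658/s = 1/((-44265)*((-114 + 2*159**2) - 1*(-17735))) - 37658*(-I*sqrt(1238)/37140) = -1/(44265*((-114 + 2*25281) + 17735)) - (-18829)*I*sqrt(1238)/18570 = -1/(44265*((-114 + 50562) + 17735)) + 18829*I*sqrt(1238)/18570 = -1/(44265*(50448 + 17735)) + 18829*I*sqrt(1238)/18570 = -1/44265/68183 + 18829*I*sqrt(1238)/18570 = -1/44265*1/68183 + 18829*I*sqrt(1238)/18570 = -1/3018120495 + 18829*I*sqrt(1238)/18570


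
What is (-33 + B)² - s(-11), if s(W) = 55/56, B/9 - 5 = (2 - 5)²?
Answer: 484289/56 ≈ 8648.0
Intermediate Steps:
B = 126 (B = 45 + 9*(2 - 5)² = 45 + 9*(-3)² = 45 + 9*9 = 45 + 81 = 126)
s(W) = 55/56 (s(W) = 55*(1/56) = 55/56)
(-33 + B)² - s(-11) = (-33 + 126)² - 1*55/56 = 93² - 55/56 = 8649 - 55/56 = 484289/56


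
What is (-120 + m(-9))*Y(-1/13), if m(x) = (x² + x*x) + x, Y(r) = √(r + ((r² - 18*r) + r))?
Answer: 33*√209/13 ≈ 36.698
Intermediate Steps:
Y(r) = √(r² - 16*r) (Y(r) = √(r + (r² - 17*r)) = √(r² - 16*r))
m(x) = x + 2*x² (m(x) = (x² + x²) + x = 2*x² + x = x + 2*x²)
(-120 + m(-9))*Y(-1/13) = (-120 - 9*(1 + 2*(-9)))*√((-1/13)*(-16 - 1/13)) = (-120 - 9*(1 - 18))*√((-1*1/13)*(-16 - 1*1/13)) = (-120 - 9*(-17))*√(-(-16 - 1/13)/13) = (-120 + 153)*√(-1/13*(-209/13)) = 33*√(209/169) = 33*(√209/13) = 33*√209/13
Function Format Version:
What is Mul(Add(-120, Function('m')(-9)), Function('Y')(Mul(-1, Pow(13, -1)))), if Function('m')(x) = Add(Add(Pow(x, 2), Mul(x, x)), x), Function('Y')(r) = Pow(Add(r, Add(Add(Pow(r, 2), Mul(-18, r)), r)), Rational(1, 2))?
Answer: Mul(Rational(33, 13), Pow(209, Rational(1, 2))) ≈ 36.698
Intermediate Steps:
Function('Y')(r) = Pow(Add(Pow(r, 2), Mul(-16, r)), Rational(1, 2)) (Function('Y')(r) = Pow(Add(r, Add(Pow(r, 2), Mul(-17, r))), Rational(1, 2)) = Pow(Add(Pow(r, 2), Mul(-16, r)), Rational(1, 2)))
Function('m')(x) = Add(x, Mul(2, Pow(x, 2))) (Function('m')(x) = Add(Add(Pow(x, 2), Pow(x, 2)), x) = Add(Mul(2, Pow(x, 2)), x) = Add(x, Mul(2, Pow(x, 2))))
Mul(Add(-120, Function('m')(-9)), Function('Y')(Mul(-1, Pow(13, -1)))) = Mul(Add(-120, Mul(-9, Add(1, Mul(2, -9)))), Pow(Mul(Mul(-1, Pow(13, -1)), Add(-16, Mul(-1, Pow(13, -1)))), Rational(1, 2))) = Mul(Add(-120, Mul(-9, Add(1, -18))), Pow(Mul(Mul(-1, Rational(1, 13)), Add(-16, Mul(-1, Rational(1, 13)))), Rational(1, 2))) = Mul(Add(-120, Mul(-9, -17)), Pow(Mul(Rational(-1, 13), Add(-16, Rational(-1, 13))), Rational(1, 2))) = Mul(Add(-120, 153), Pow(Mul(Rational(-1, 13), Rational(-209, 13)), Rational(1, 2))) = Mul(33, Pow(Rational(209, 169), Rational(1, 2))) = Mul(33, Mul(Rational(1, 13), Pow(209, Rational(1, 2)))) = Mul(Rational(33, 13), Pow(209, Rational(1, 2)))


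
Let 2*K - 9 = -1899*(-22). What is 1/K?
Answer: 2/41787 ≈ 4.7862e-5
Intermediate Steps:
K = 41787/2 (K = 9/2 + (-1899*(-22))/2 = 9/2 + (½)*41778 = 9/2 + 20889 = 41787/2 ≈ 20894.)
1/K = 1/(41787/2) = 2/41787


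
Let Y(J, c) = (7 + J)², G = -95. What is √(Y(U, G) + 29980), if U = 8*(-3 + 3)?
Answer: √30029 ≈ 173.29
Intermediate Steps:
U = 0 (U = 8*0 = 0)
√(Y(U, G) + 29980) = √((7 + 0)² + 29980) = √(7² + 29980) = √(49 + 29980) = √30029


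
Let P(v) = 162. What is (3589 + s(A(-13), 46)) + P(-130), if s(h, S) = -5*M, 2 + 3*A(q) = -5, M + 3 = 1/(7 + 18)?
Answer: 18829/5 ≈ 3765.8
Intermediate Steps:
M = -74/25 (M = -3 + 1/(7 + 18) = -3 + 1/25 = -74/25 ≈ -2.9600)
A(q) = -7/3 (A(q) = -⅔ + (⅓)*(-5) = -⅔ - 5/3 = -7/3)
s(h, S) = 74/5 (s(h, S) = -5*(-74/25) = 74/5)
(3589 + s(A(-13), 46)) + P(-130) = (3589 + 74/5) + 162 = 18019/5 + 162 = 18829/5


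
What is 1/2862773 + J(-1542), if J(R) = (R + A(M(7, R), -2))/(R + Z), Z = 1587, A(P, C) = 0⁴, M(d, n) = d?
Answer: -1471465307/42941595 ≈ -34.267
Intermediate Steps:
A(P, C) = 0
J(R) = R/(1587 + R) (J(R) = (R + 0)/(R + 1587) = R/(1587 + R))
1/2862773 + J(-1542) = 1/2862773 - 1542/(1587 - 1542) = 1/2862773 - 1542/45 = 1/2862773 - 1542*1/45 = 1/2862773 - 514/15 = -1471465307/42941595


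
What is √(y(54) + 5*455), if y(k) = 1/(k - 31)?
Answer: 9*√14858/23 ≈ 47.697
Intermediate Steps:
y(k) = 1/(-31 + k)
√(y(54) + 5*455) = √(1/(-31 + 54) + 5*455) = √(1/23 + 2275) = √(52326/23) = 9*√14858/23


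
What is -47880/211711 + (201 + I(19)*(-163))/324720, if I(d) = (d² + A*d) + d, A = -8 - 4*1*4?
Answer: -12882363821/68746795920 ≈ -0.18739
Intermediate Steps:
A = -24 (A = -8 - 4*4 = -8 - 1*16 = -8 - 16 = -24)
I(d) = d² - 23*d (I(d) = (d² - 24*d) + d = d² - 23*d)
-47880/211711 + (201 + I(19)*(-163))/324720 = -47880/211711 + (201 + (19*(-23 + 19))*(-163))/324720 = -47880*1/211711 + (201 + (19*(-4))*(-163))*(1/324720) = -47880/211711 + (201 - 76*(-163))*(1/324720) = -47880/211711 + (201 + 12388)*(1/324720) = -47880/211711 + 12589*(1/324720) = -47880/211711 + 12589/324720 = -12882363821/68746795920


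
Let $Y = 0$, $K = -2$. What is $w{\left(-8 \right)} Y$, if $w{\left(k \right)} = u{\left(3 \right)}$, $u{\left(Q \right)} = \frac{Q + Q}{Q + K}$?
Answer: $0$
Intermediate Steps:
$u{\left(Q \right)} = \frac{2 Q}{-2 + Q}$ ($u{\left(Q \right)} = \frac{Q + Q}{Q - 2} = \frac{2 Q}{-2 + Q}$)
$w{\left(k \right)} = 6$ ($w{\left(k \right)} = 2 \cdot 3 \frac{1}{-2 + 3} = 2 \cdot 3 \cdot 1^{-1} = 2 \cdot 3 \cdot 1 = 6$)
$w{\left(-8 \right)} Y = 6 \cdot 0 = 0$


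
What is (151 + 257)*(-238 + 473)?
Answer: 95880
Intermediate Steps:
(151 + 257)*(-238 + 473) = 408*235 = 95880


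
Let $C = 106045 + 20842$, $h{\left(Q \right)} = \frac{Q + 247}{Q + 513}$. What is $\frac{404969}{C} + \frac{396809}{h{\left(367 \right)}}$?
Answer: $\frac{22154081902003}{38954309} \approx 5.6872 \cdot 10^{5}$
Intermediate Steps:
$h{\left(Q \right)} = \frac{247 + Q}{513 + Q}$
$C = 126887$
$\frac{404969}{C} + \frac{396809}{h{\left(367 \right)}} = \frac{404969}{126887} + \frac{396809}{\frac{1}{513 + 367} \left(247 + 367\right)} = 404969 \cdot \frac{1}{126887} + \frac{396809}{\frac{1}{880} \cdot 614} = \frac{404969}{126887} + \frac{396809}{\frac{1}{880} \cdot 614} = \frac{404969}{126887} + \frac{396809}{\frac{307}{440}} = \frac{404969}{126887} + 396809 \cdot \frac{440}{307} = \frac{404969}{126887} + \frac{174595960}{307} = \frac{22154081902003}{38954309}$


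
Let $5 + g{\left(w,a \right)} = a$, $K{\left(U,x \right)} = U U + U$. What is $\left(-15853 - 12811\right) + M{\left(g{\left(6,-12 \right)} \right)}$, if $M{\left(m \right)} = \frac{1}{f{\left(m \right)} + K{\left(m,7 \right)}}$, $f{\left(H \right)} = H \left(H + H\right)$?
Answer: $- \frac{24364399}{850} \approx -28664.0$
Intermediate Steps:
$f{\left(H \right)} = 2 H^{2}$ ($f{\left(H \right)} = H 2 H = 2 H^{2}$)
$K{\left(U,x \right)} = U + U^{2}$ ($K{\left(U,x \right)} = U^{2} + U = U + U^{2}$)
$g{\left(w,a \right)} = -5 + a$
$M{\left(m \right)} = \frac{1}{2 m^{2} + m \left(1 + m\right)}$
$\left(-15853 - 12811\right) + M{\left(g{\left(6,-12 \right)} \right)} = \left(-15853 - 12811\right) + \frac{1}{\left(-5 - 12\right) \left(1 + 3 \left(-5 - 12\right)\right)} = \left(-15853 - 12811\right) + \frac{1}{\left(-17\right) \left(1 + 3 \left(-17\right)\right)} = -28664 - \frac{1}{17 \left(1 - 51\right)} = -28664 - \frac{1}{17 \left(-50\right)} = -28664 - - \frac{1}{850} = -28664 + \frac{1}{850} = - \frac{24364399}{850}$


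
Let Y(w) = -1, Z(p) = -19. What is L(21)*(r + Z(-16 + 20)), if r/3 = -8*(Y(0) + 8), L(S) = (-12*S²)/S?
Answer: 47124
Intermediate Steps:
L(S) = -12*S
r = -168 (r = 3*(-8*(-1 + 8)) = 3*(-8*7) = 3*(-56) = -168)
L(21)*(r + Z(-16 + 20)) = (-12*21)*(-168 - 19) = -252*(-187) = 47124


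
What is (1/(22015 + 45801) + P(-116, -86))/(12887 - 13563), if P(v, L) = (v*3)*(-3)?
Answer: -70799905/45843616 ≈ -1.5444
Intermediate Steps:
P(v, L) = -9*v (P(v, L) = (3*v)*(-3) = -9*v)
(1/(22015 + 45801) + P(-116, -86))/(12887 - 13563) = (1/(22015 + 45801) - 9*(-116))/(12887 - 13563) = (1/67816 + 1044)/(-676) = (1/67816 + 1044)*(-1/676) = (70799905/67816)*(-1/676) = -70799905/45843616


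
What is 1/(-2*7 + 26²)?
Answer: 1/662 ≈ 0.0015106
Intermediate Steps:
1/(-2*7 + 26²) = 1/(-14 + 676) = 1/662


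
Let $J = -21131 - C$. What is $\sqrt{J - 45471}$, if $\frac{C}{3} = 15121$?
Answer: $7 i \sqrt{2285} \approx 334.61 i$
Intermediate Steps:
$C = 45363$ ($C = 3 \cdot 15121 = 45363$)
$J = -66494$ ($J = -21131 - 45363 = -66494$)
$\sqrt{J - 45471} = \sqrt{-66494 - 45471} = \sqrt{-111965} = 7 i \sqrt{2285}$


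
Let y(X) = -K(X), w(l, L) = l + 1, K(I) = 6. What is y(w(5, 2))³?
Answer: -216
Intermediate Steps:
w(l, L) = 1 + l
y(X) = -6 (y(X) = -1*6 = -6)
y(w(5, 2))³ = (-6)³ = -216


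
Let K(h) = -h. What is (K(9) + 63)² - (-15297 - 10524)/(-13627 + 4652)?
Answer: 26145279/8975 ≈ 2913.1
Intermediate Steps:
(K(9) + 63)² - (-15297 - 10524)/(-13627 + 4652) = (-1*9 + 63)² - (-15297 - 10524)/(-13627 + 4652) = (-9 + 63)² - (-25821)/(-8975) = 54² - (-25821)*(-1)/8975 = 2916 - 1*25821/8975 = 2916 - 25821/8975 = 26145279/8975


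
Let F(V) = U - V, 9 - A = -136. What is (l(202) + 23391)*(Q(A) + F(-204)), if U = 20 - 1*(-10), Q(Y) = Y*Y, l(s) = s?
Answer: 501563587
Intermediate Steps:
A = 145 (A = 9 - 1*(-136) = 9 + 136 = 145)
Q(Y) = Y**2
U = 30 (U = 20 + 10 = 30)
F(V) = 30 - V
(l(202) + 23391)*(Q(A) + F(-204)) = (202 + 23391)*(145**2 + (30 - 1*(-204))) = 23593*(21025 + (30 + 204)) = 23593*(21025 + 234) = 23593*21259 = 501563587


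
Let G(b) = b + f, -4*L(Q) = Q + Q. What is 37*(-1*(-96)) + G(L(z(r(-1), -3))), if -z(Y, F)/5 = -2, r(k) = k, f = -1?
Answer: 3546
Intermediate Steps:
z(Y, F) = 10 (z(Y, F) = -5*(-2) = 10)
L(Q) = -Q/2 (L(Q) = -(Q + Q)/4 = -Q/2)
G(b) = -1 + b (G(b) = b - 1 = -1 + b)
37*(-1*(-96)) + G(L(z(r(-1), -3))) = 37*(-1*(-96)) + (-1 - ½*10) = 37*96 + (-1 - 5) = 3552 - 6 = 3546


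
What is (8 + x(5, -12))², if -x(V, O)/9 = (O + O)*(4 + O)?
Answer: 2958400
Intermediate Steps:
x(V, O) = -18*O*(4 + O) (x(V, O) = -9*(O + O)*(4 + O) = -9*2*O*(4 + O) = -18*O*(4 + O))
(8 + x(5, -12))² = (8 - 18*(-12)*(4 - 12))² = (8 - 18*(-12)*(-8))² = (8 - 1728)² = (-1720)² = 2958400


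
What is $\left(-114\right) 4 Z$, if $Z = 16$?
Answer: $-7296$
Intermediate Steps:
$\left(-114\right) 4 Z = \left(-114\right) 4 \cdot 16 = \left(-456\right) 16 = -7296$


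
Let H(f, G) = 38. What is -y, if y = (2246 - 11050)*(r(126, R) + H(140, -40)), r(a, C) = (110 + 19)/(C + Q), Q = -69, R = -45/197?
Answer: 723147354/2273 ≈ 3.1815e+5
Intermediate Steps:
R = -45/197 (R = -45*1/197 = -45/197 ≈ -0.22843)
r(a, C) = 129/(-69 + C) (r(a, C) = (110 + 19)/(C - 69) = 129/(-69 + C))
y = -723147354/2273 (y = (2246 - 11050)*(129/(-69 - 45/197) + 38) = -8804*(129/(-13638/197) + 38) = -8804*(129*(-197/13638) + 38) = -8804*(-8471/4546 + 38) = -8804*164277/4546 = -723147354/2273 ≈ -3.1815e+5)
-y = -1*(-723147354/2273) = 723147354/2273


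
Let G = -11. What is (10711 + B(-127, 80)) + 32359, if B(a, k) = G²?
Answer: 43191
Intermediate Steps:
B(a, k) = 121 (B(a, k) = (-11)² = 121)
(10711 + B(-127, 80)) + 32359 = (10711 + 121) + 32359 = 10832 + 32359 = 43191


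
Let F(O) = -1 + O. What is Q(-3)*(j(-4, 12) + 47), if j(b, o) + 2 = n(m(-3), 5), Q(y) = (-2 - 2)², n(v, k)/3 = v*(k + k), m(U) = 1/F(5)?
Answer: 840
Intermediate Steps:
m(U) = ¼ (m(U) = 1/(-1 + 5) = 1/4 = ¼)
n(v, k) = 6*k*v (n(v, k) = 3*(v*(k + k)) = 3*(v*(2*k)) = 3*(2*k*v) = 6*k*v)
Q(y) = 16 (Q(y) = (-4)² = 16)
j(b, o) = 11/2 (j(b, o) = -2 + 6*5*(¼) = -2 + 15/2 = 11/2)
Q(-3)*(j(-4, 12) + 47) = 16*(11/2 + 47) = 16*(105/2) = 840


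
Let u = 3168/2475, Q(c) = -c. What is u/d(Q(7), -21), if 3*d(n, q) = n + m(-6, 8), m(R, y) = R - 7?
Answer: -24/125 ≈ -0.19200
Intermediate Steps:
u = 32/25 (u = 3168*(1/2475) = 32/25 ≈ 1.2800)
m(R, y) = -7 + R
d(n, q) = -13/3 + n/3 (d(n, q) = (n + (-7 - 6))/3 = (n - 13)/3 = (-13 + n)/3 = -13/3 + n/3)
u/d(Q(7), -21) = 32/(25*(-13/3 + (-1*7)/3)) = 32/(25*(-13/3 + (⅓)*(-7))) = 32/(25*(-13/3 - 7/3)) = 32/(25*(-20/3)) = (32/25)*(-3/20) = -24/125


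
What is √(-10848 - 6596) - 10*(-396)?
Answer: 3960 + 14*I*√89 ≈ 3960.0 + 132.08*I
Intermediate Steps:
√(-10848 - 6596) - 10*(-396) = √(-17444) + 3960 = 14*I*√89 + 3960 = 3960 + 14*I*√89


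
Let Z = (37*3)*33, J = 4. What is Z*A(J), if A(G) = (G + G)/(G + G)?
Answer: 3663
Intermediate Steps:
Z = 3663 (Z = 111*33 = 3663)
A(G) = 1 (A(G) = (2*G)/((2*G)) = (2*G)*(1/(2*G)) = 1)
Z*A(J) = 3663*1 = 3663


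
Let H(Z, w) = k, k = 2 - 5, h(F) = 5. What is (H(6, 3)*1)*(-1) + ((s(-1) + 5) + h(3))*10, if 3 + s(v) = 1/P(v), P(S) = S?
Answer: 63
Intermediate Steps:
k = -3
H(Z, w) = -3
s(v) = -3 + 1/v
(H(6, 3)*1)*(-1) + ((s(-1) + 5) + h(3))*10 = -3*1*(-1) + (((-3 + 1/(-1)) + 5) + 5)*10 = -3*(-1) + (((-3 - 1) + 5) + 5)*10 = 3 + ((-4 + 5) + 5)*10 = 3 + (1 + 5)*10 = 3 + 6*10 = 3 + 60 = 63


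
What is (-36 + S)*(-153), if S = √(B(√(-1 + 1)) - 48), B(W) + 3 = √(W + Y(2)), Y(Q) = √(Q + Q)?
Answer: 5508 - 153*√(-51 + √2) ≈ 5508.0 - 1077.4*I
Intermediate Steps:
Y(Q) = √2*√Q (Y(Q) = √(2*Q) = √2*√Q)
B(W) = -3 + √(2 + W) (B(W) = -3 + √(W + √2*√2) = -3 + √(W + 2) = -3 + √(2 + W))
S = √(-51 + √2) (S = √((-3 + √(2 + √(-1 + 1))) - 48) = √((-3 + √(2 + √0)) - 48) = √((-3 + √(2 + 0)) - 48) = √((-3 + √2) - 48) = √(-51 + √2) ≈ 7.0417*I)
(-36 + S)*(-153) = (-36 + √(-51 + √2))*(-153) = 5508 - 153*√(-51 + √2)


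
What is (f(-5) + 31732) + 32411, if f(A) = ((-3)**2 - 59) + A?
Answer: 64088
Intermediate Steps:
f(A) = -50 + A (f(A) = (9 - 59) + A = -50 + A)
(f(-5) + 31732) + 32411 = ((-50 - 5) + 31732) + 32411 = (-55 + 31732) + 32411 = 31677 + 32411 = 64088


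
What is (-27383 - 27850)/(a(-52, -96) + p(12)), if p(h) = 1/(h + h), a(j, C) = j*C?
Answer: -1325592/119809 ≈ -11.064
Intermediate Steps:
a(j, C) = C*j
p(h) = 1/(2*h)
(-27383 - 27850)/(a(-52, -96) + p(12)) = (-27383 - 27850)/(-96*(-52) + (½)/12) = -55233/(4992 + (½)*(1/12)) = -55233/(4992 + 1/24) = -55233/119809/24 = -55233*24/119809 = -1325592/119809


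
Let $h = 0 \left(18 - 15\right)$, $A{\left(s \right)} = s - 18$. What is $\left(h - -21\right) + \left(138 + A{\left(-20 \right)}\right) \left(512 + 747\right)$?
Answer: $125921$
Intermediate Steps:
$A{\left(s \right)} = -18 + s$
$h = 0$ ($h = 0 \cdot 3 = 0$)
$\left(h - -21\right) + \left(138 + A{\left(-20 \right)}\right) \left(512 + 747\right) = \left(0 - -21\right) + \left(138 - 38\right) \left(512 + 747\right) = \left(0 + \left(36 - 15\right)\right) + \left(138 - 38\right) 1259 = \left(0 + 21\right) + 100 \cdot 1259 = 21 + 125900 = 125921$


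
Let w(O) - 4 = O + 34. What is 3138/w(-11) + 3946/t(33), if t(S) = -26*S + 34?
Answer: 413195/3708 ≈ 111.43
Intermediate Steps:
w(O) = 38 + O (w(O) = 4 + (O + 34) = 4 + (34 + O) = 38 + O)
t(S) = 34 - 26*S
3138/w(-11) + 3946/t(33) = 3138/(38 - 11) + 3946/(34 - 26*33) = 3138/27 + 3946/(34 - 858) = 3138*(1/27) + 3946/(-824) = 1046/9 + 3946*(-1/824) = 1046/9 - 1973/412 = 413195/3708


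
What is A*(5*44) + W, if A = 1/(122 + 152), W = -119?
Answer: -16193/137 ≈ -118.20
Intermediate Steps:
A = 1/274 ≈ 0.0036496
A*(5*44) + W = (5*44)/274 - 119 = (1/274)*220 - 119 = 110/137 - 119 = -16193/137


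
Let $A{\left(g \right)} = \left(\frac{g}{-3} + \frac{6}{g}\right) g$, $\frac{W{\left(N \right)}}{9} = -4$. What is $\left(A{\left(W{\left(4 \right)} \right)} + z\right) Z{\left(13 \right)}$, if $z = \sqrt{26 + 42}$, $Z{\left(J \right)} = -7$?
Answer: $2982 - 14 \sqrt{17} \approx 2924.3$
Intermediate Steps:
$W{\left(N \right)} = -36$ ($W{\left(N \right)} = 9 \left(-4\right) = -36$)
$A{\left(g \right)} = g \left(\frac{6}{g} - \frac{g}{3}\right)$ ($A{\left(g \right)} = \left(g \left(- \frac{1}{3}\right) + \frac{6}{g}\right) g = \left(- \frac{g}{3} + \frac{6}{g}\right) g = \left(\frac{6}{g} - \frac{g}{3}\right) g = g \left(\frac{6}{g} - \frac{g}{3}\right)$)
$z = 2 \sqrt{17}$ ($z = \sqrt{68} = 2 \sqrt{17} \approx 8.2462$)
$\left(A{\left(W{\left(4 \right)} \right)} + z\right) Z{\left(13 \right)} = \left(\left(6 - \frac{\left(-36\right)^{2}}{3}\right) + 2 \sqrt{17}\right) \left(-7\right) = \left(\left(6 - 432\right) + 2 \sqrt{17}\right) \left(-7\right) = \left(-426 + 2 \sqrt{17}\right) \left(-7\right) = 2982 - 14 \sqrt{17}$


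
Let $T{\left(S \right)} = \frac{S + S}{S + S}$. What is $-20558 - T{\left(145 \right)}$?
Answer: $-20559$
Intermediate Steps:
$T{\left(S \right)} = 1$ ($T{\left(S \right)} = \frac{2 S}{2 S} = 2 S \frac{1}{2 S} = 1$)
$-20558 - T{\left(145 \right)} = -20558 - 1 = -20559$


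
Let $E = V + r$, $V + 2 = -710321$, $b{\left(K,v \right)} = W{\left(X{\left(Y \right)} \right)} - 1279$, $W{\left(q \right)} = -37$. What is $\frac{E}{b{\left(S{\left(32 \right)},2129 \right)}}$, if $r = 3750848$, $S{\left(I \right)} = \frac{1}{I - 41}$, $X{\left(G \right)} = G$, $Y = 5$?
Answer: $- \frac{3040525}{1316} \approx -2310.4$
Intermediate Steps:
$S{\left(I \right)} = \frac{1}{-41 + I}$
$b{\left(K,v \right)} = -1316$ ($b{\left(K,v \right)} = -37 - 1279 = -1316$)
$V = -710323$ ($V = -2 - 710321 = -710323$)
$E = 3040525$ ($E = -710323 + 3750848 = 3040525$)
$\frac{E}{b{\left(S{\left(32 \right)},2129 \right)}} = \frac{3040525}{-1316} = 3040525 \left(- \frac{1}{1316}\right) = - \frac{3040525}{1316}$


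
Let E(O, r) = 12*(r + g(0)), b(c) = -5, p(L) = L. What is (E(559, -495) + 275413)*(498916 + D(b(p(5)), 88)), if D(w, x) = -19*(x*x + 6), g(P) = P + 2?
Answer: 94772932002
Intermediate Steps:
g(P) = 2 + P
E(O, r) = 24 + 12*r (E(O, r) = 12*(r + (2 + 0)) = 12*(r + 2) = 12*(2 + r) = 24 + 12*r)
D(w, x) = -114 - 19*x**2 (D(w, x) = -19*(x**2 + 6) = -19*(6 + x**2) = -114 - 19*x**2)
(E(559, -495) + 275413)*(498916 + D(b(p(5)), 88)) = ((24 + 12*(-495)) + 275413)*(498916 + (-114 - 19*88**2)) = ((24 - 5940) + 275413)*(498916 + (-114 - 19*7744)) = (-5916 + 275413)*(498916 + (-114 - 147136)) = 269497*(498916 - 147250) = 269497*351666 = 94772932002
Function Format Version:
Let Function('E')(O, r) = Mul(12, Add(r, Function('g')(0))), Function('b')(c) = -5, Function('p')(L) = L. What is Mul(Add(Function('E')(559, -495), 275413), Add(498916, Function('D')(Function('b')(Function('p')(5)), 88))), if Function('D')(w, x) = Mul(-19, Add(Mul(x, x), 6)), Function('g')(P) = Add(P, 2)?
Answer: 94772932002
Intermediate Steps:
Function('g')(P) = Add(2, P)
Function('E')(O, r) = Add(24, Mul(12, r)) (Function('E')(O, r) = Mul(12, Add(r, Add(2, 0))) = Mul(12, Add(r, 2)) = Mul(12, Add(2, r)) = Add(24, Mul(12, r)))
Function('D')(w, x) = Add(-114, Mul(-19, Pow(x, 2))) (Function('D')(w, x) = Mul(-19, Add(Pow(x, 2), 6)) = Mul(-19, Add(6, Pow(x, 2))) = Add(-114, Mul(-19, Pow(x, 2))))
Mul(Add(Function('E')(559, -495), 275413), Add(498916, Function('D')(Function('b')(Function('p')(5)), 88))) = Mul(Add(Add(24, Mul(12, -495)), 275413), Add(498916, Add(-114, Mul(-19, Pow(88, 2))))) = Mul(Add(Add(24, -5940), 275413), Add(498916, Add(-114, Mul(-19, 7744)))) = Mul(Add(-5916, 275413), Add(498916, Add(-114, -147136))) = Mul(269497, Add(498916, -147250)) = Mul(269497, 351666) = 94772932002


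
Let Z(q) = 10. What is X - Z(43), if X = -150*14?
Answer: -2110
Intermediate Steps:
X = -2100
X - Z(43) = -2100 - 1*10 = -2100 - 10 = -2110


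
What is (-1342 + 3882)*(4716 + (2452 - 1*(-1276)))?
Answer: 21447760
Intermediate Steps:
(-1342 + 3882)*(4716 + (2452 - 1*(-1276))) = 2540*(4716 + (2452 + 1276)) = 2540*(4716 + 3728) = 2540*8444 = 21447760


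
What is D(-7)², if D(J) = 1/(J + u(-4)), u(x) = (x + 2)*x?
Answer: 1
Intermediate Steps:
u(x) = x*(2 + x) (u(x) = (2 + x)*x = x*(2 + x))
D(J) = 1/(8 + J) (D(J) = 1/(J - 4*(2 - 4)) = 1/(J - 4*(-2)) = 1/(J + 8) = 1/(8 + J))
D(-7)² = (1/(8 - 7))² = (1/1)² = 1² = 1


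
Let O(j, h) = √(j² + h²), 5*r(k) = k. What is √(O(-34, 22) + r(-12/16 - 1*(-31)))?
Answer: √(605 + 200*√410)/10 ≈ 6.8225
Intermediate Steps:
r(k) = k/5
O(j, h) = √(h² + j²)
√(O(-34, 22) + r(-12/16 - 1*(-31))) = √(√(22² + (-34)²) + (-12/16 - 1*(-31))/5) = √(√(484 + 1156) + (-12*1/16 + 31)/5) = √(√1640 + (-¾ + 31)/5) = √(2*√410 + (⅕)*(121/4)) = √(2*√410 + 121/20) = √(121/20 + 2*√410)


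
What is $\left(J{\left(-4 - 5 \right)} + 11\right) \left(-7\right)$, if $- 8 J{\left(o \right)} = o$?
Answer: $- \frac{679}{8} \approx -84.875$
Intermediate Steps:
$J{\left(o \right)} = - \frac{o}{8}$
$\left(J{\left(-4 - 5 \right)} + 11\right) \left(-7\right) = \left(- \frac{-4 - 5}{8} + 11\right) \left(-7\right) = \left(\left(- \frac{1}{8}\right) \left(-9\right) + 11\right) \left(-7\right) = \left(\frac{9}{8} + 11\right) \left(-7\right) = \frac{97}{8} \left(-7\right) = - \frac{679}{8}$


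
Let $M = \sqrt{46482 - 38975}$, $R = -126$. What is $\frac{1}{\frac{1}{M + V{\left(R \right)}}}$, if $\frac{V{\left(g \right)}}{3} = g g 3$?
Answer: $142884 + \sqrt{7507} \approx 1.4297 \cdot 10^{5}$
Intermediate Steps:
$V{\left(g \right)} = 9 g^{2}$ ($V{\left(g \right)} = 3 g g 3 = 3 g^{2} \cdot 3 = 3 \cdot 3 g^{2} = 9 g^{2}$)
$M = \sqrt{7507} \approx 86.643$
$\frac{1}{\frac{1}{M + V{\left(R \right)}}} = \frac{1}{\frac{1}{\sqrt{7507} + 9 \left(-126\right)^{2}}} = \frac{1}{\frac{1}{\sqrt{7507} + 9 \cdot 15876}} = \frac{1}{\frac{1}{\sqrt{7507} + 142884}} = \frac{1}{\frac{1}{142884 + \sqrt{7507}}} = 142884 + \sqrt{7507}$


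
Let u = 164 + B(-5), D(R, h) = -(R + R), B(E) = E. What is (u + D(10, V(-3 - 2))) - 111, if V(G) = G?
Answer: 28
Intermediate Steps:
D(R, h) = -2*R
u = 159 (u = 164 - 5 = 159)
(u + D(10, V(-3 - 2))) - 111 = (159 - 2*10) - 111 = (159 - 20) - 111 = 139 - 111 = 28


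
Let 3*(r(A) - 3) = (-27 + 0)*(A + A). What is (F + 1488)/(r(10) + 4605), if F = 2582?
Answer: 2035/2214 ≈ 0.91915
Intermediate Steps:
r(A) = 3 - 18*A (r(A) = 3 + ((-27 + 0)*(A + A))/3 = 3 + (-54*A)/3 = 3 - 18*A)
(F + 1488)/(r(10) + 4605) = (2582 + 1488)/((3 - 18*10) + 4605) = 4070/((3 - 180) + 4605) = 4070/(-177 + 4605) = 4070/4428 = 4070*(1/4428) = 2035/2214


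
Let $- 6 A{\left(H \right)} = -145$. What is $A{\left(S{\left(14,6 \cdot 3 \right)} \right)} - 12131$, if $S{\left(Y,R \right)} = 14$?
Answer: $- \frac{72641}{6} \approx -12107.0$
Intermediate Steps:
$A{\left(H \right)} = \frac{145}{6}$ ($A{\left(H \right)} = \left(- \frac{1}{6}\right) \left(-145\right) = \frac{145}{6}$)
$A{\left(S{\left(14,6 \cdot 3 \right)} \right)} - 12131 = \frac{145}{6} - 12131 = - \frac{72641}{6}$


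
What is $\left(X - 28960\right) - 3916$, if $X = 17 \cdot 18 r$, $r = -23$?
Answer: $-39914$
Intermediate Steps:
$X = -7038$ ($X = 17 \cdot 18 \left(-23\right) = 306 \left(-23\right) = -7038$)
$\left(X - 28960\right) - 3916 = \left(-7038 - 28960\right) - 3916 = -35998 - 3916 = -39914$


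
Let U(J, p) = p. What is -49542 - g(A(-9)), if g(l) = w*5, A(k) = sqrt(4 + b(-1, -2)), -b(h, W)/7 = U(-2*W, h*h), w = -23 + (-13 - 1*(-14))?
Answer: -49432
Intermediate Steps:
w = -22 (w = -23 + (-13 + 14) = -23 + 1 = -22)
b(h, W) = -7*h**2 (b(h, W) = -7*h*h = -7*h**2)
A(k) = I*sqrt(3) (A(k) = sqrt(4 - 7*(-1)**2) = sqrt(4 - 7*1) = sqrt(4 - 7) = sqrt(-3) = I*sqrt(3))
g(l) = -110 (g(l) = -22*5 = -110)
-49542 - g(A(-9)) = -49542 - 1*(-110) = -49542 + 110 = -49432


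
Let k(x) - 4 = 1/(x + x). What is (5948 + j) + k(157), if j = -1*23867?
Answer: -5625309/314 ≈ -17915.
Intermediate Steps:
j = -23867
k(x) = 4 + 1/(2*x) (k(x) = 4 + 1/(x + x) = 4 + 1/(2*x))
(5948 + j) + k(157) = (5948 - 23867) + (4 + (½)/157) = -17919 + (4 + (½)*(1/157)) = -17919 + (4 + 1/314) = -17919 + 1257/314 = -5625309/314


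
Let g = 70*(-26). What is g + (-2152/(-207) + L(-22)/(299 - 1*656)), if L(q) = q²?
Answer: -44609368/24633 ≈ -1811.0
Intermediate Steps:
g = -1820
g + (-2152/(-207) + L(-22)/(299 - 1*656)) = -1820 + (-2152/(-207) + (-22)²/(299 - 1*656)) = -1820 + (-2152*(-1/207) + 484/(299 - 656)) = -1820 + (2152/207 + 484/(-357)) = -1820 + (2152/207 + 484*(-1/357)) = -1820 + (2152/207 - 484/357) = -1820 + 222692/24633 = -44609368/24633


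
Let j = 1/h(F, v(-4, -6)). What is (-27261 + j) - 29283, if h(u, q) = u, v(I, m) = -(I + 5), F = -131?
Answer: -7407265/131 ≈ -56544.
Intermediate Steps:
v(I, m) = -5 - I (v(I, m) = -(5 + I) = -5 - I)
j = -1/131 (j = 1/(-131) = -1/131 ≈ -0.0076336)
(-27261 + j) - 29283 = (-27261 - 1/131) - 29283 = -3571192/131 - 29283 = -7407265/131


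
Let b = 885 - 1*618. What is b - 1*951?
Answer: -684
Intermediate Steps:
b = 267 (b = 885 - 618 = 267)
b - 1*951 = 267 - 1*951 = 267 - 951 = -684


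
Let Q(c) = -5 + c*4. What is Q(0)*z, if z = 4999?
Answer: -24995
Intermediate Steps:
Q(c) = -5 + 4*c
Q(0)*z = (-5 + 4*0)*4999 = (-5 + 0)*4999 = -5*4999 = -24995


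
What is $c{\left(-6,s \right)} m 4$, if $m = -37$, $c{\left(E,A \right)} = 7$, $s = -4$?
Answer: $-1036$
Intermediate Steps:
$c{\left(-6,s \right)} m 4 = 7 \left(-37\right) 4 = \left(-259\right) 4 = -1036$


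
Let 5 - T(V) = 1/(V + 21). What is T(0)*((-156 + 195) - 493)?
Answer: -47216/21 ≈ -2248.4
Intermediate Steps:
T(V) = 5 - 1/(21 + V) (T(V) = 5 - 1/(V + 21) = 5 - 1/(21 + V))
T(0)*((-156 + 195) - 493) = ((104 + 5*0)/(21 + 0))*((-156 + 195) - 493) = ((104 + 0)/21)*(39 - 493) = ((1/21)*104)*(-454) = (104/21)*(-454) = -47216/21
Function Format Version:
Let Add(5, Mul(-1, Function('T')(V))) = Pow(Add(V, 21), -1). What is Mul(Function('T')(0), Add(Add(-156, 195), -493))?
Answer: Rational(-47216, 21) ≈ -2248.4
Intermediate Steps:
Function('T')(V) = Add(5, Mul(-1, Pow(Add(21, V), -1))) (Function('T')(V) = Add(5, Mul(-1, Pow(Add(V, 21), -1))) = Add(5, Mul(-1, Pow(Add(21, V), -1))))
Mul(Function('T')(0), Add(Add(-156, 195), -493)) = Mul(Mul(Pow(Add(21, 0), -1), Add(104, Mul(5, 0))), Add(Add(-156, 195), -493)) = Mul(Mul(Pow(21, -1), Add(104, 0)), Add(39, -493)) = Mul(Mul(Rational(1, 21), 104), -454) = Mul(Rational(104, 21), -454) = Rational(-47216, 21)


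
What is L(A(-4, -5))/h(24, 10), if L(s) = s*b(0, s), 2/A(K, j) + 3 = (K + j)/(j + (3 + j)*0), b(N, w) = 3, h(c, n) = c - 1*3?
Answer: -5/21 ≈ -0.23810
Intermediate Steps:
h(c, n) = -3 + c (h(c, n) = c - 3 = -3 + c)
A(K, j) = 2/(-3 + (K + j)/j) (A(K, j) = 2/(-3 + (K + j)/(j + (3 + j)*0)) = 2/(-3 + (K + j)/(j + 0)) = 2/(-3 + (K + j)/j))
L(s) = 3*s (L(s) = s*3 = 3*s)
L(A(-4, -5))/h(24, 10) = (3*(2*(-5)/(-4 - 2*(-5))))/(-3 + 24) = (3*(2*(-5)/(-4 + 10)))/21 = (3*(2*(-5)/6))*(1/21) = (3*(2*(-5)*(1/6)))*(1/21) = (3*(-5/3))*(1/21) = -5*1/21 = -5/21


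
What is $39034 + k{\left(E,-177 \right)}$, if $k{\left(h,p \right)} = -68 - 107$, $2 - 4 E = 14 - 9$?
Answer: $38859$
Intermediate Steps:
$E = - \frac{3}{4}$ ($E = \frac{1}{2} - \frac{14 - 9}{4} = \frac{1}{2} - \frac{5}{4} = - \frac{3}{4} \approx -0.75$)
$k{\left(h,p \right)} = -175$ ($k{\left(h,p \right)} = -68 - 107 = -175$)
$39034 + k{\left(E,-177 \right)} = 39034 - 175 = 38859$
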